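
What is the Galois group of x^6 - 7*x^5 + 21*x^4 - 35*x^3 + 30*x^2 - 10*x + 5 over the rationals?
(C_3 x C_3) : C_4, the transitive group 6T10 of order 36

The polynomial f is an irreducible sextic over Q, so G = Gal(f/Q) is one of the 16 transitive subgroups 6T1, ..., 6T16 of S_6. The discriminant of f is 525625 = 725^2, a perfect square, so G is contained in A_6. The transitive groups of degree 6 contained in A_6 are: A_4 (6T4, order 12), S_4 (6T7, order 24), (C_3 x C_3) : C_4 (6T10, order 36), PSL(2,5) (6T12, order 60), A_6 (6T15, order 360). By Dedekind's theorem, for a prime p not dividing disc(f) the degrees of the irreducible factors of f mod p form the cycle type of an element of G. Factoring f modulo the 19 such primes p <= 73 (skipping 5, 29, which divide the discriminant), each new pattern first appears at: mod 2: f = (x^2 + x + 1)(x^4 + x + 1), pattern 4+2; mod 11: f = (x^3 + 2x + 9)(x^3 + 4x^2 + 8x + 3), pattern 3+3; mod 19: f = (x + 6)(x + 7)(x^2 + 5x + 12)(x^2 + 13x + 10), pattern 2+2+1+1; mod 61: f = (x + 18)(x + 25)(x + 32)(x^3 + 40x^2 + 14x + 47), pattern 3+1+1+1. No other pattern occurs in this range, so the set of observed cycle types is {4+2, 3+3, 2+2+1+1, 3+1+1+1}. The candidates containing elements of all these cycle types are (C_3 x C_3) : C_4 (6T10) of order 36, A_6 (6T15) of order 360; the others are excluded. The observed types are precisely the cycle types that occur in (C_3 x C_3) : C_4 (6T10) (apart from the identity). Each of the other remaining candidates has further cycle types, and by the Chebotarev density theorem the matching factorization patterns would occur for a proportion of primes equal to their share of the group: A_6 (6T15) additionally contains elements of type 5+1 (144 of its 360 elements, about 40% of primes). None of the 19 primes tested shows any such pattern (for each of these groups the chance of that is below 10^-4), which rules them out. Hence G = (C_3 x C_3) : C_4 (6T10), of order 36.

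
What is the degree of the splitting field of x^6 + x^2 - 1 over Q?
The degree of the splitting field over Q equals the order of the Galois group, so first determine the group. The polynomial f is an irreducible sextic over Q, so G = Gal(f/Q) is one of the 16 transitive subgroups 6T1, ..., 6T16 of S_6. The discriminant of f is 61504 = 248^2, a perfect square, so G is contained in A_6. The transitive groups of degree 6 contained in A_6 are: A_4 (6T4, order 12), S_4 (6T7, order 24), (C_3 x C_3) : C_4 (6T10, order 36), PSL(2,5) (6T12, order 60), A_6 (6T15, order 360). By Dedekind's theorem, for a prime p not dividing disc(f) the degrees of the irreducible factors of f mod p form the cycle type of an element of G. Factoring f modulo the 79 such primes p <= 419 (skipping 2, 31, which divide the discriminant), each new pattern first appears at: mod 3: f = (x^2 + 1)(x^4 + 2x^2 + 2), pattern 4+2; mod 5: f = (x^3 + x^2 + 3x + 4)(x^3 + 4x^2 + 3x + 1), pattern 3+3; mod 11: f = (x + 3)(x + 8)(x^2 + 4x + 7)(x^2 + 7x + 7), pattern 2+2+1+1; mod 67: f = (x + 2)(x + 3)(x + 11)(x + 56)(x + 64)(x + 65), pattern 1+1+1+1+1+1. No other pattern occurs in this range, so the set of observed cycle types is {4+2, 3+3, 2+2+1+1, 1+1+1+1+1+1}. The candidates containing elements of all these cycle types are S_4 (6T7) of order 24, (C_3 x C_3) : C_4 (6T10) of order 36, A_6 (6T15) of order 360; the others are excluded. The observed types are precisely the cycle types that occur in S_4 (6T7). Each of the other remaining candidates has further cycle types, and by the Chebotarev density theorem the matching factorization patterns would occur for a proportion of primes equal to their share of the group: (C_3 x C_3) : C_4 (6T10) additionally contains elements of type 3+1+1+1 (4 of its 36 elements, about 11% of primes); A_6 (6T15) additionally contains elements of type 5+1, 3+1+1+1 (184 of its 360 elements, about 51% of primes). None of the 79 primes tested shows any such pattern (for each of these groups the chance of that is below 10^-4), which rules them out. Hence G = S_4 (6T7), of order 24. The Galois group S_4 (6T7) has order 24, so the splitting field has degree 24 over Q.

24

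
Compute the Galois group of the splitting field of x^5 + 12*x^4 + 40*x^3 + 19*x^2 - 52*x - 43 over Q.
5T1: C_5

The polynomial f is an irreducible quintic over Q, so G = Gal(f/Q) is a transitive subgroup of S_5: one of C_5 (5T1, order 5), D_5 (5T2, order 10), F_20 (5T3, order 20), A_5 (5T4, order 60) or S_5 (5T5, order 120). The discriminant of f is 115971361 = 10769^2, a perfect square, so G is contained in A_5. The transitive groups of degree 5 contained in A_5 are: C_5 (5T1, order 5), D_5 (5T2, order 10), A_5 (5T4, order 60). By Dedekind's theorem, for a prime p not dividing disc(f) the degrees of the irreducible factors of f mod p form the cycle type of an element of G. Factoring f modulo the 14 such primes p <= 47 (skipping 11, which divides the discriminant), each new pattern first appears at: mod 2: f = (x^5 + x^2 + 1), pattern 5; mod 23: f = (x + 2)(x + 8)(x + 12)(x + 14)(x + 22), pattern 1+1+1+1+1. No other pattern occurs in this range, so the set of observed cycle types is {5, 1+1+1+1+1}. The candidates containing elements of all these cycle types are C_5 (5T1) of order 5, D_5 (5T2) of order 10, A_5 (5T4) of order 60; the others are excluded. The observed types are precisely the cycle types that occur in C_5 (5T1). Each of the other remaining candidates has further cycle types, and by the Chebotarev density theorem the matching factorization patterns would occur for a proportion of primes equal to their share of the group: D_5 (5T2) additionally contains elements of type 2+2+1 (5 of its 10 elements, about 50% of primes); A_5 (5T4) additionally contains elements of type 3+1+1, 2+2+1 (35 of its 60 elements, about 58% of primes). None of the 14 primes tested shows any such pattern (for each of these groups the chance of that is below 10^-4), which rules them out. Hence G = C_5 (5T1), of order 5.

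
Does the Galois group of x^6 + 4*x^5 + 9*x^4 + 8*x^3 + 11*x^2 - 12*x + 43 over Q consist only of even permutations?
No

The polynomial is irreducible of degree 6 over Q. Its discriminant is -18046378835968, which is not a perfect square. A Galois group lies in the alternating group exactly when the discriminant is a square in Q, so the Galois group (C_6) is not contained in A_6.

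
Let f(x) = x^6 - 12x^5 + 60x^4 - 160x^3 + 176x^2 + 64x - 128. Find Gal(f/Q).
The polynomial f is an irreducible sextic over Q, so G = Gal(f/Q) is one of the 16 transitive subgroups 6T1, ..., 6T16 of S_6. The discriminant of f is -3603718079512576, which is not a perfect square, so G is not contained in A_6. The transitive groups of degree 6 not contained in A_6 are: C_6 (6T1, order 6), S_3 (6T2, order 6), D_6 (6T3, order 12), C_3 x S_3 (6T5, order 18), A_4 x C_2 (6T6, order 24), S_4 (6T8, order 24), S_3 x S_3 (6T9, order 36), S_4 x C_2 (6T11, order 48), (S_3 x S_3) : C_2 (6T13, order 72), PGL(2,5) (6T14, order 120), S_6 (6T16, order 720). By Dedekind's theorem, for a prime p not dividing disc(f) the degrees of the irreducible factors of f mod p form the cycle type of an element of G. Factoring f modulo the 67 such primes p <= 347 (skipping 2, 229, which divide the discriminant), each new pattern first appears at: mod 3: f = (x^6 + 2x^3 + 2x^2 + x + 1), pattern 6; mod 5: f = (x^3 + x + 4)(x^3 + 3x^2 + 4x + 3), pattern 3+3; mod 7: f = (x + 1)(x + 2)(x^4 + 6x^3 + 5x^2 + 2x + 6), pattern 4+1+1; mod 13: f = (x^2 + 9x + 11)(x^4 + 5x^3 + 4x^2 + 9x + 12), pattern 4+2; mod 23: f = (x^2 + 6x + 10)(x^2 + 9x + 4)(x^2 + 19x + 6), pattern 2+2+2; mod 29: f = (x + 7)(x + 18)(x^2 + 23x + 7)(x^2 + 27x + 28), pattern 2+2+1+1; mod 193: f = (x + 3)(x + 10)(x + 86)(x + 103)(x + 179)(x + 186), pattern 1+1+1+1+1+1; mod 347: f = (x + 4)(x + 43)(x + 300)(x + 339)(x^2 + 343x + 330), pattern 2+1+1+1+1. No other pattern occurs in this range, so the set of observed cycle types is {6, 3+3, 4+1+1, 4+2, 2+2+2, 2+2+1+1, 1+1+1+1+1+1, 2+1+1+1+1}. The candidates containing elements of all these cycle types are S_4 x C_2 (6T11) of order 48, S_6 (6T16) of order 720; the others are excluded. The observed types are precisely the cycle types that occur in S_4 x C_2 (6T11). Each of the other remaining candidates has further cycle types, and by the Chebotarev density theorem the matching factorization patterns would occur for a proportion of primes equal to their share of the group: S_6 (6T16) additionally contains elements of type 5+1, 3+2+1, 3+1+1+1 (304 of its 720 elements, about 42% of primes). None of the 67 primes tested shows any such pattern (for each of these groups the chance of that is below 10^-4), which rules them out. Hence G = S_4 x C_2 (6T11), of order 48.

6T11: S_4 x C_2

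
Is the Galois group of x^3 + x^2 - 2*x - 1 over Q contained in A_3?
The polynomial is irreducible of degree 3 over Q. Its discriminant is 49 = 7^2, a perfect square. A Galois group lies in the alternating group exactly when the discriminant is a square in Q, so the Galois group (C_3) is contained in A_3.

Yes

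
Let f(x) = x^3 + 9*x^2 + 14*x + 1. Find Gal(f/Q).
C_3

The polynomial is an irreducible cubic over Q and its discriminant is 4225 = 65^2, a perfect square. For an irreducible cubic, a square discriminant forces the Galois group to be A_3, the cyclic group of order 3.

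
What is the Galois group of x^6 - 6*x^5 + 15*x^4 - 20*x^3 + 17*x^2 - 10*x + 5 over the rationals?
S_4 x C_2

The polynomial f is an irreducible sextic over Q, so G = Gal(f/Q) is one of the 16 transitive subgroups 6T1, ..., 6T16 of S_6. The discriminant of f is -2508800, which is not a perfect square, so G is not contained in A_6. The transitive groups of degree 6 not contained in A_6 are: C_6 (6T1, order 6), S_3 (6T2, order 6), D_6 (6T3, order 12), C_3 x S_3 (6T5, order 18), A_4 x C_2 (6T6, order 24), S_4 (6T8, order 24), S_3 x S_3 (6T9, order 36), S_4 x C_2 (6T11, order 48), (S_3 x S_3) : C_2 (6T13, order 72), PGL(2,5) (6T14, order 120), S_6 (6T16, order 720). By Dedekind's theorem, for a prime p not dividing disc(f) the degrees of the irreducible factors of f mod p form the cycle type of an element of G. Factoring f modulo the 17 such primes p <= 71 (skipping 2, 5, 7, which divide the discriminant), each new pattern first appears at: mod 3: f = (x^3 + x^2 + 2)(x^3 + 2x^2 + x + 1), pattern 3+3; mod 13: f = (x^6 + 7x^5 + 2x^4 + 6x^3 + 4x^2 + 3x + 5), pattern 6; mod 19: f = (x^2 + 17x + 6)(x^4 + 15x^3 + x^2 + 6x + 4), pattern 4+2; mod 23: f = (x + 10)(x + 11)(x^4 + 19x^3 + 12x^2 + 7x + 22), pattern 4+1+1; mod 53: f = (x^2 + 9x + 28)(x^2 + 40x + 50)(x^2 + 51x + 46), pattern 2+2+2; mod 59: f = (x + 3)(x + 54)(x^2 + 3x + 46)(x^2 + 52x + 56), pattern 2+2+1+1; mod 71: f = (x + 7)(x + 10)(x + 59)(x + 62)(x^2 + 69x + 44), pattern 2+1+1+1+1. No other pattern occurs in this range, so the set of observed cycle types is {3+3, 6, 4+2, 4+1+1, 2+2+2, 2+2+1+1, 2+1+1+1+1}. The candidates containing elements of all these cycle types are S_4 x C_2 (6T11) of order 48, S_6 (6T16) of order 720; the others are excluded. The observed types are precisely the cycle types that occur in S_4 x C_2 (6T11) (apart from the identity). Each of the other remaining candidates has further cycle types, and by the Chebotarev density theorem the matching factorization patterns would occur for a proportion of primes equal to their share of the group: S_6 (6T16) additionally contains elements of type 5+1, 3+2+1, 3+1+1+1 (304 of its 720 elements, about 42% of primes). None of the 17 primes tested shows any such pattern (for each of these groups the chance of that is below 10^-4), which rules them out. Hence G = S_4 x C_2 (6T11), of order 48.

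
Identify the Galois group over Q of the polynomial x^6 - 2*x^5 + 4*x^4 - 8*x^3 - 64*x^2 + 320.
The polynomial f is an irreducible sextic over Q, so G = Gal(f/Q) is one of the 16 transitive subgroups 6T1, ..., 6T16 of S_6. The discriminant of f is 564385546240000 = 23756800^2, a perfect square, so G is contained in A_6. The transitive groups of degree 6 contained in A_6 are: A_4 (6T4, order 12), S_4 (6T7, order 24), (C_3 x C_3) : C_4 (6T10, order 36), PSL(2,5) (6T12, order 60), A_6 (6T15, order 360). By Dedekind's theorem, for a prime p not dividing disc(f) the degrees of the irreducible factors of f mod p form the cycle type of an element of G. Factoring f modulo the 19 such primes p <= 79 (skipping 2, 5, 29, which divide the discriminant), each new pattern first appears at: mod 3: f = (x^2 + 1)(x^4 + x^3 + 2), pattern 4+2; mod 11: f = (x^3 + 3x^2 + 10x + 7)(x^3 + 6x^2 + 9x + 8), pattern 3+3; mod 19: f = (x + 14)(x + 16)(x^2 + 11x + 1)(x^2 + 14x + 15), pattern 2+2+1+1; mod 61: f = (x + 5)(x + 38)(x + 52)(x^3 + 25x^2 + 22x + 23), pattern 3+1+1+1. No other pattern occurs in this range, so the set of observed cycle types is {4+2, 3+3, 2+2+1+1, 3+1+1+1}. The candidates containing elements of all these cycle types are (C_3 x C_3) : C_4 (6T10) of order 36, A_6 (6T15) of order 360; the others are excluded. The observed types are precisely the cycle types that occur in (C_3 x C_3) : C_4 (6T10) (apart from the identity). Each of the other remaining candidates has further cycle types, and by the Chebotarev density theorem the matching factorization patterns would occur for a proportion of primes equal to their share of the group: A_6 (6T15) additionally contains elements of type 5+1 (144 of its 360 elements, about 40% of primes). None of the 19 primes tested shows any such pattern (for each of these groups the chance of that is below 10^-4), which rules them out. Hence G = (C_3 x C_3) : C_4 (6T10), of order 36.

(C_3 x C_3) : C_4 (order 36)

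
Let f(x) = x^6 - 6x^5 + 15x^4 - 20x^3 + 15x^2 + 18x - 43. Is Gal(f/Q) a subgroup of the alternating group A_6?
The polynomial is irreducible of degree 6 over Q. Its discriminant is 746496000000 = 864000^2, a perfect square. A Galois group lies in the alternating group exactly when the discriminant is a square in Q, so the Galois group (A_6) is contained in A_6.

Yes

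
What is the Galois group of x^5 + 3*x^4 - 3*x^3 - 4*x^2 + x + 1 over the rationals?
5T1: C_5

The polynomial f is an irreducible quintic over Q, so G = Gal(f/Q) is a transitive subgroup of S_5: one of C_5 (5T1, order 5), D_5 (5T2, order 10), F_20 (5T3, order 20), A_5 (5T4, order 60) or S_5 (5T5, order 120). The discriminant of f is 14641 = 121^2, a perfect square, so G is contained in A_5. The transitive groups of degree 5 contained in A_5 are: C_5 (5T1, order 5), D_5 (5T2, order 10), A_5 (5T4, order 60). By Dedekind's theorem, for a prime p not dividing disc(f) the degrees of the irreducible factors of f mod p form the cycle type of an element of G. Factoring f modulo the 14 such primes p <= 47 (skipping 11, which divides the discriminant), each new pattern first appears at: mod 2: f = (x^5 + x^4 + x^3 + x + 1), pattern 5; mod 23: f = (x + 2)(x + 16)(x + 17)(x + 18)(x + 19), pattern 1+1+1+1+1. No other pattern occurs in this range, so the set of observed cycle types is {5, 1+1+1+1+1}. The candidates containing elements of all these cycle types are C_5 (5T1) of order 5, D_5 (5T2) of order 10, A_5 (5T4) of order 60; the others are excluded. The observed types are precisely the cycle types that occur in C_5 (5T1). Each of the other remaining candidates has further cycle types, and by the Chebotarev density theorem the matching factorization patterns would occur for a proportion of primes equal to their share of the group: D_5 (5T2) additionally contains elements of type 2+2+1 (5 of its 10 elements, about 50% of primes); A_5 (5T4) additionally contains elements of type 3+1+1, 2+2+1 (35 of its 60 elements, about 58% of primes). None of the 14 primes tested shows any such pattern (for each of these groups the chance of that is below 10^-4), which rules them out. Hence G = C_5 (5T1), of order 5.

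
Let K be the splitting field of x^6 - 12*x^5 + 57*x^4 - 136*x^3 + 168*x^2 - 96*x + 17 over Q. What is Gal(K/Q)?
The polynomial f is an irreducible sextic over Q, so G = Gal(f/Q) is one of the 16 transitive subgroups 6T1, ..., 6T16 of S_6. The discriminant of f is -419904, which is not a perfect square, so G is not contained in A_6. The transitive groups of degree 6 not contained in A_6 are: C_6 (6T1, order 6), S_3 (6T2, order 6), D_6 (6T3, order 12), C_3 x S_3 (6T5, order 18), A_4 x C_2 (6T6, order 24), S_4 (6T8, order 24), S_3 x S_3 (6T9, order 36), S_4 x C_2 (6T11, order 48), (S_3 x S_3) : C_2 (6T13, order 72), PGL(2,5) (6T14, order 120), S_6 (6T16, order 720). By Dedekind's theorem, for a prime p not dividing disc(f) the degrees of the irreducible factors of f mod p form the cycle type of an element of G. Factoring f modulo the 33 such primes p <= 149 (skipping 2, 3, which divide the discriminant), each new pattern first appears at: mod 5: f = (x^3 + 2x + 1)(x^3 + 3x^2 + 2), pattern 3+3; mod 7: f = (x^6 + 2x^5 + x^4 + 4x^3 + 2x + 3), pattern 6; mod 17: f = (x)(x + 13)(x^2 + 13x + 10)(x^2 + 13x + 16), pattern 2+2+1+1; mod 19: f = (x + 4)(x + 5)(x + 10)(x + 11)(x^2 + 15x + 10), pattern 2+1+1+1+1; mod 71: f = (x^2 + 67x + 44)(x^2 + 67x + 49)(x^2 + 67x + 58), pattern 2+2+2. No other pattern occurs in this range, so the set of observed cycle types is {3+3, 6, 2+2+1+1, 2+1+1+1+1, 2+2+2}. The candidates containing elements of all these cycle types are A_4 x C_2 (6T6) of order 24, S_4 x C_2 (6T11) of order 48, (S_3 x S_3) : C_2 (6T13) of order 72, S_6 (6T16) of order 720; the others are excluded. The observed types are precisely the cycle types that occur in A_4 x C_2 (6T6) (apart from the identity). Each of the other remaining candidates has further cycle types, and by the Chebotarev density theorem the matching factorization patterns would occur for a proportion of primes equal to their share of the group: S_4 x C_2 (6T11) additionally contains elements of type 4+2, 4+1+1 (12 of its 48 elements, about 25% of primes); (S_3 x S_3) : C_2 (6T13) additionally contains elements of type 4+2, 3+2+1, 3+1+1+1 (34 of its 72 elements, about 47% of primes); S_6 (6T16) additionally contains elements of type 5+1, 4+2, 4+1+1, 3+2+1, 3+1+1+1 (484 of its 720 elements, about 67% of primes). None of the 33 primes tested shows any such pattern (for each of these groups the chance of that is below 10^-4), which rules them out. Hence G = A_4 x C_2 (6T6), of order 24.

A_4 x C_2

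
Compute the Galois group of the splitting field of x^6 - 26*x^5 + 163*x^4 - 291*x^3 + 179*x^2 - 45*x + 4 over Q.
PSL(2,5) (also written A5(6))

The polynomial f is an irreducible sextic over Q, so G = Gal(f/Q) is one of the 16 transitive subgroups 6T1, ..., 6T16 of S_6. The discriminant of f is 30991489 = 5567^2, a perfect square, so G is contained in A_6. The transitive groups of degree 6 contained in A_6 are: A_4 (6T4, order 12), S_4 (6T7, order 24), (C_3 x C_3) : C_4 (6T10, order 36), PSL(2,5) (6T12, order 60), A_6 (6T15, order 360). By Dedekind's theorem, for a prime p not dividing disc(f) the degrees of the irreducible factors of f mod p form the cycle type of an element of G. Factoring f modulo the 21 such primes p <= 79 (skipping 19, which divides the discriminant), each new pattern first appears at: mod 2: f = (x)(x^5 + x^3 + x^2 + x + 1), pattern 5+1; mod 7: f = (x^3 + 4x^2 + 3x + 3)(x^3 + 5x^2 + 6), pattern 3+3; mod 61: f = (x + 46)(x + 52)(x^2 + 3x + 15)(x^2 + 56x + 41), pattern 2+2+1+1. No other pattern occurs in this range, so the set of observed cycle types is {5+1, 3+3, 2+2+1+1}. The candidates containing elements of all these cycle types are PSL(2,5) (6T12) of order 60, A_6 (6T15) of order 360; the others are excluded. The observed types are precisely the cycle types that occur in PSL(2,5) (6T12) (apart from the identity). Each of the other remaining candidates has further cycle types, and by the Chebotarev density theorem the matching factorization patterns would occur for a proportion of primes equal to their share of the group: A_6 (6T15) additionally contains elements of type 4+2, 3+1+1+1 (130 of its 360 elements, about 36% of primes). None of the 21 primes tested shows any such pattern (for each of these groups the chance of that is below 10^-4), which rules them out. Hence G = PSL(2,5) (6T12), of order 60.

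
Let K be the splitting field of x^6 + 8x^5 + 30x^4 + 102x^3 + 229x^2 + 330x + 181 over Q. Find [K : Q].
The degree of the splitting field over Q equals the order of the Galois group, so first determine the group. The polynomial f is an irreducible sextic over Q, so G = Gal(f/Q) is one of the 16 transitive subgroups 6T1, ..., 6T16 of S_6. The discriminant of f is 5729525925351424 = 75693632^2, a perfect square, so G is contained in A_6. The transitive groups of degree 6 contained in A_6 are: A_4 (6T4, order 12), S_4 (6T7, order 24), (C_3 x C_3) : C_4 (6T10, order 36), PSL(2,5) (6T12, order 60), A_6 (6T15, order 360). By Dedekind's theorem, for a prime p not dividing disc(f) the degrees of the irreducible factors of f mod p form the cycle type of an element of G. Factoring f modulo the 33 such primes p <= 149 (skipping 2, 7, which divide the discriminant), each new pattern first appears at: mod 3: f = (x^3 + 2x + 1)(x^3 + 2x^2 + x + 1), pattern 3+3; mod 13: f = (x + 2)(x + 10)(x^2 + x + 3)(x^2 + 8x + 8), pattern 2+2+1+1. No other pattern occurs in this range, so the set of observed cycle types is {3+3, 2+2+1+1}. The candidates containing elements of all these cycle types are A_4 (6T4) of order 12, S_4 (6T7) of order 24, (C_3 x C_3) : C_4 (6T10) of order 36, PSL(2,5) (6T12) of order 60, A_6 (6T15) of order 360; the others are excluded. The observed types are precisely the cycle types that occur in A_4 (6T4) (apart from the identity). Each of the other remaining candidates has further cycle types, and by the Chebotarev density theorem the matching factorization patterns would occur for a proportion of primes equal to their share of the group: S_4 (6T7) additionally contains elements of type 4+2 (6 of its 24 elements, about 25% of primes); (C_3 x C_3) : C_4 (6T10) additionally contains elements of type 4+2, 3+1+1+1 (22 of its 36 elements, about 61% of primes); PSL(2,5) (6T12) additionally contains elements of type 5+1 (24 of its 60 elements, about 40% of primes); A_6 (6T15) additionally contains elements of type 5+1, 4+2, 3+1+1+1 (274 of its 360 elements, about 76% of primes). None of the 33 primes tested shows any such pattern (for each of these groups the chance of that is below 10^-4), which rules them out. Hence G = A_4 (6T4), of order 12. The Galois group A_4 (6T4) has order 12, so the splitting field has degree 12 over Q.

12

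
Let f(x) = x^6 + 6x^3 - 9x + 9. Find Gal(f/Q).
The polynomial f is an irreducible sextic over Q, so G = Gal(f/Q) is one of the 16 transitive subgroups 6T1, ..., 6T16 of S_6. The discriminant of f is -6604217307, which is not a perfect square, so G is not contained in A_6. The transitive groups of degree 6 not contained in A_6 are: C_6 (6T1, order 6), S_3 (6T2, order 6), D_6 (6T3, order 12), C_3 x S_3 (6T5, order 18), A_4 x C_2 (6T6, order 24), S_4 (6T8, order 24), S_3 x S_3 (6T9, order 36), S_4 x C_2 (6T11, order 48), (S_3 x S_3) : C_2 (6T13, order 72), PGL(2,5) (6T14, order 120), S_6 (6T16, order 720). By Dedekind's theorem, for a prime p not dividing disc(f) the degrees of the irreducible factors of f mod p form the cycle type of an element of G. Factoring f modulo the 28 such primes p <= 127 (skipping 3, 17, 43, which divide the discriminant), each new pattern first appears at: mod 2: f = (x^6 + x + 1), pattern 6; mod 7: f = (x + 6)(x^2 + 3x + 1)(x^3 + 5x^2 + 6x + 5), pattern 3+2+1; mod 11: f = (x^2 + 4)(x^4 + 7x^2 + 6x + 5), pattern 4+2; mod 13: f = (x + 1)(x + 4)(x^2 + 3x + 10)(x^2 + 5x + 9), pattern 2+2+1+1; mod 61: f = (x + 22)(x + 45)(x + 47)(x + 57)(x^2 + 12x + 60), pattern 2+1+1+1+1; mod 97: f = (x + 24)(x + 50)(x + 94)(x^3 + 26x^2 + 86x + 8), pattern 3+1+1+1; mod 113: f = (x^2 + 3x + 99)(x^2 + 4x + 100)(x^2 + 106x + 64), pattern 2+2+2; mod 127: f = (x^3 + 39x^2 + 57x + 67)(x^3 + 88x^2 + 67x + 57), pattern 3+3. No other pattern occurs in this range, so the set of observed cycle types is {6, 3+2+1, 4+2, 2+2+1+1, 2+1+1+1+1, 3+1+1+1, 2+2+2, 3+3}. The candidates containing elements of all these cycle types are (S_3 x S_3) : C_2 (6T13) of order 72, S_6 (6T16) of order 720; the others are excluded. The observed types are precisely the cycle types that occur in (S_3 x S_3) : C_2 (6T13) (apart from the identity). Each of the other remaining candidates has further cycle types, and by the Chebotarev density theorem the matching factorization patterns would occur for a proportion of primes equal to their share of the group: S_6 (6T16) additionally contains elements of type 5+1, 4+1+1 (234 of its 720 elements, about 32% of primes). None of the 28 primes tested shows any such pattern (for each of these groups the chance of that is below 10^-4), which rules them out. Hence G = (S_3 x S_3) : C_2 (6T13), of order 72.

(S_3 x S_3) : C_2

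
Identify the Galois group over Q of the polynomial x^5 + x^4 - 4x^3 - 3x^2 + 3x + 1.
C_5, the cyclic group of order 5

The polynomial f is an irreducible quintic over Q, so G = Gal(f/Q) is a transitive subgroup of S_5: one of C_5 (5T1, order 5), D_5 (5T2, order 10), F_20 (5T3, order 20), A_5 (5T4, order 60) or S_5 (5T5, order 120). The discriminant of f is 14641 = 121^2, a perfect square, so G is contained in A_5. The transitive groups of degree 5 contained in A_5 are: C_5 (5T1, order 5), D_5 (5T2, order 10), A_5 (5T4, order 60). By Dedekind's theorem, for a prime p not dividing disc(f) the degrees of the irreducible factors of f mod p form the cycle type of an element of G. Factoring f modulo the 14 such primes p <= 47 (skipping 11, which divides the discriminant), each new pattern first appears at: mod 2: f = (x^5 + x^4 + x^2 + x + 1), pattern 5; mod 23: f = (x + 9)(x + 12)(x + 13)(x + 17)(x + 19), pattern 1+1+1+1+1. No other pattern occurs in this range, so the set of observed cycle types is {5, 1+1+1+1+1}. The candidates containing elements of all these cycle types are C_5 (5T1) of order 5, D_5 (5T2) of order 10, A_5 (5T4) of order 60; the others are excluded. The observed types are precisely the cycle types that occur in C_5 (5T1). Each of the other remaining candidates has further cycle types, and by the Chebotarev density theorem the matching factorization patterns would occur for a proportion of primes equal to their share of the group: D_5 (5T2) additionally contains elements of type 2+2+1 (5 of its 10 elements, about 50% of primes); A_5 (5T4) additionally contains elements of type 3+1+1, 2+2+1 (35 of its 60 elements, about 58% of primes). None of the 14 primes tested shows any such pattern (for each of these groups the chance of that is below 10^-4), which rules them out. Hence G = C_5 (5T1), of order 5.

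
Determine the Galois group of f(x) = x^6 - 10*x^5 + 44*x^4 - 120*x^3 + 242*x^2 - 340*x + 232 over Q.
The polynomial f is an irreducible sextic over Q, so G = Gal(f/Q) is one of the 16 transitive subgroups 6T1, ..., 6T16 of S_6. The discriminant of f is -4014080000, which is not a perfect square, so G is not contained in A_6. The transitive groups of degree 6 not contained in A_6 are: C_6 (6T1, order 6), S_3 (6T2, order 6), D_6 (6T3, order 12), C_3 x S_3 (6T5, order 18), A_4 x C_2 (6T6, order 24), S_4 (6T8, order 24), S_3 x S_3 (6T9, order 36), S_4 x C_2 (6T11, order 48), (S_3 x S_3) : C_2 (6T13, order 72), PGL(2,5) (6T14, order 120), S_6 (6T16, order 720). By Dedekind's theorem, for a prime p not dividing disc(f) the degrees of the irreducible factors of f mod p form the cycle type of an element of G. Factoring f modulo the 22 such primes p <= 97 (skipping 2, 5, 7, which divide the discriminant), each new pattern first appears at: mod 3: f = (x^3 + 2x + 1)(x^3 + 2x^2 + 1), pattern 3+3; mod 13: f = (x + 5)(x + 10)(x^4 + x^3 + 5x^2 + 2x + 1), pattern 4+1+1; mod 37: f = (x^2 + 10x + 30)(x^2 + 26x + 6)(x^2 + 28x + 35), pattern 2+2+2; mod 43: f = (x + 1)(x + 25)(x^2 + 19x + 25)(x^2 + 31x + 40), pattern 2+2+1+1. No other pattern occurs in this range, so the set of observed cycle types is {3+3, 4+1+1, 2+2+2, 2+2+1+1}. The candidates containing elements of all these cycle types are S_4 (6T8) of order 24, S_4 x C_2 (6T11) of order 48, PGL(2,5) (6T14) of order 120, S_6 (6T16) of order 720; the others are excluded. The observed types are precisely the cycle types that occur in S_4 (6T8) (apart from the identity). Each of the other remaining candidates has further cycle types, and by the Chebotarev density theorem the matching factorization patterns would occur for a proportion of primes equal to their share of the group: S_4 x C_2 (6T11) additionally contains elements of type 6, 4+2, 2+1+1+1+1 (17 of its 48 elements, about 35% of primes); PGL(2,5) (6T14) additionally contains elements of type 6, 5+1 (44 of its 120 elements, about 37% of primes); S_6 (6T16) additionally contains elements of type 6, 5+1, 4+2, 3+2+1, 3+1+1+1, 2+1+1+1+1 (529 of its 720 elements, about 73% of primes). None of the 22 primes tested shows any such pattern (for each of these groups the chance of that is below 10^-4), which rules them out. Hence G = S_4 (6T8), of order 24.

6T8: S_4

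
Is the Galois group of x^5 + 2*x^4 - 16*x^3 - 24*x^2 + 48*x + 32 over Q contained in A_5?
Yes

The polynomial is irreducible of degree 5 over Q. Its discriminant is 15352201216 = 123904^2, a perfect square. A Galois group lies in the alternating group exactly when the discriminant is a square in Q, so the Galois group (C_5) is contained in A_5.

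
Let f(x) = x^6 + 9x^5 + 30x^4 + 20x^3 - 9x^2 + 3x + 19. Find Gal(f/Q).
C_6, the cyclic group of order 6

The polynomial f is an irreducible sextic over Q, so G = Gal(f/Q) is one of the 16 transitive subgroups 6T1, ..., 6T16 of S_6. The discriminant of f is -63822230816067, which is not a perfect square, so G is not contained in A_6. The transitive groups of degree 6 not contained in A_6 are: C_6 (6T1, order 6), S_3 (6T2, order 6), D_6 (6T3, order 12), C_3 x S_3 (6T5, order 18), A_4 x C_2 (6T6, order 24), S_4 (6T8, order 24), S_3 x S_3 (6T9, order 36), S_4 x C_2 (6T11, order 48), (S_3 x S_3) : C_2 (6T13, order 72), PGL(2,5) (6T14, order 120), S_6 (6T16, order 720). By Dedekind's theorem, for a prime p not dividing disc(f) the degrees of the irreducible factors of f mod p form the cycle type of an element of G. Factoring f modulo the 37 such primes p <= 173 (skipping 3, 19, 37, which divide the discriminant), each new pattern first appears at: mod 2: f = (x^6 + x^5 + x^2 + x + 1), pattern 6; mod 7: f = (x^3 + 4x^2 + x + 3)(x^3 + 5x^2 + 2x + 4), pattern 3+3; mod 17: f = (x^2 + x + 2)(x^2 + 3x + 10)(x^2 + 5x + 12), pattern 2+2+2; mod 73: f = (x + 2)(x + 10)(x + 38)(x + 51)(x + 55)(x + 72), pattern 1+1+1+1+1+1. No other pattern occurs in this range, so the set of observed cycle types is {6, 3+3, 2+2+2, 1+1+1+1+1+1}. The candidates containing elements of all these cycle types are C_6 (6T1) of order 6, D_6 (6T3) of order 12, C_3 x S_3 (6T5) of order 18, A_4 x C_2 (6T6) of order 24, S_3 x S_3 (6T9) of order 36, S_4 x C_2 (6T11) of order 48, (S_3 x S_3) : C_2 (6T13) of order 72, PGL(2,5) (6T14) of order 120, S_6 (6T16) of order 720; the others are excluded. The observed types are precisely the cycle types that occur in C_6 (6T1). Each of the other remaining candidates has further cycle types, and by the Chebotarev density theorem the matching factorization patterns would occur for a proportion of primes equal to their share of the group: D_6 (6T3) additionally contains elements of type 2+2+1+1 (3 of its 12 elements, about 25% of primes); C_3 x S_3 (6T5) additionally contains elements of type 3+1+1+1 (4 of its 18 elements, about 22% of primes); A_4 x C_2 (6T6) additionally contains elements of type 2+2+1+1, 2+1+1+1+1 (6 of its 24 elements, about 25% of primes); S_3 x S_3 (6T9) additionally contains elements of type 3+1+1+1, 2+2+1+1 (13 of its 36 elements, about 36% of primes); S_4 x C_2 (6T11) additionally contains elements of type 4+2, 4+1+1, 2+2+1+1, 2+1+1+1+1 (24 of its 48 elements, about 50% of primes); (S_3 x S_3) : C_2 (6T13) additionally contains elements of type 4+2, 3+2+1, 3+1+1+1, 2+2+1+1, 2+1+1+1+1 (49 of its 72 elements, about 68% of primes); PGL(2,5) (6T14) additionally contains elements of type 5+1, 4+1+1, 2+2+1+1 (69 of its 120 elements, about 58% of primes); S_6 (6T16) additionally contains elements of type 5+1, 4+2, 4+1+1, 3+2+1, 3+1+1+1, 2+2+1+1, 2+1+1+1+1 (544 of its 720 elements, about 76% of primes). None of the 37 primes tested shows any such pattern (for each of these groups the chance of that is below 10^-4), which rules them out. Hence G = C_6 (6T1), of order 6.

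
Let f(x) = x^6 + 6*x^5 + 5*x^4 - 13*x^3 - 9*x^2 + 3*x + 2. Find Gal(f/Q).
PSL(2,5)

The polynomial f is an irreducible sextic over Q, so G = Gal(f/Q) is one of the 16 transitive subgroups 6T1, ..., 6T16 of S_6. The discriminant of f is 30991489 = 5567^2, a perfect square, so G is contained in A_6. The transitive groups of degree 6 contained in A_6 are: A_4 (6T4, order 12), S_4 (6T7, order 24), (C_3 x C_3) : C_4 (6T10, order 36), PSL(2,5) (6T12, order 60), A_6 (6T15, order 360). By Dedekind's theorem, for a prime p not dividing disc(f) the degrees of the irreducible factors of f mod p form the cycle type of an element of G. Factoring f modulo the 21 such primes p <= 79 (skipping 19, which divides the discriminant), each new pattern first appears at: mod 2: f = (x)(x^5 + x^3 + x^2 + x + 1), pattern 5+1; mod 7: f = (x^3 + x^2 + 3x + 1)(x^3 + 5x^2 + 4x + 2), pattern 3+3; mod 61: f = (x + 3)(x + 25)(x^2 + 48x + 25)(x^2 + 52x + 38), pattern 2+2+1+1. No other pattern occurs in this range, so the set of observed cycle types is {5+1, 3+3, 2+2+1+1}. The candidates containing elements of all these cycle types are PSL(2,5) (6T12) of order 60, A_6 (6T15) of order 360; the others are excluded. The observed types are precisely the cycle types that occur in PSL(2,5) (6T12) (apart from the identity). Each of the other remaining candidates has further cycle types, and by the Chebotarev density theorem the matching factorization patterns would occur for a proportion of primes equal to their share of the group: A_6 (6T15) additionally contains elements of type 4+2, 3+1+1+1 (130 of its 360 elements, about 36% of primes). None of the 21 primes tested shows any such pattern (for each of these groups the chance of that is below 10^-4), which rules them out. Hence G = PSL(2,5) (6T12), of order 60.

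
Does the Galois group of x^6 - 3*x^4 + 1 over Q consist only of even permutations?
The polynomial is irreducible of degree 6 over Q. Its discriminant is -419904, which is not a perfect square. A Galois group lies in the alternating group exactly when the discriminant is a square in Q, so the Galois group (A_4 x C_2) is not contained in A_6.

No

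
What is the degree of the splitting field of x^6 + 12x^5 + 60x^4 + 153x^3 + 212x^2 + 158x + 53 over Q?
720

The degree of the splitting field over Q equals the order of the Galois group, so first determine the group. The polynomial f is an irreducible sextic over Q, so G = Gal(f/Q) is one of the 16 transitive subgroups 6T1, ..., 6T16 of S_6. The discriminant of f is -219439771, which is not a perfect square, so G is not contained in A_6. The transitive groups of degree 6 not contained in A_6 are: C_6 (6T1, order 6), S_3 (6T2, order 6), D_6 (6T3, order 12), C_3 x S_3 (6T5, order 18), A_4 x C_2 (6T6, order 24), S_4 (6T8, order 24), S_3 x S_3 (6T9, order 36), S_4 x C_2 (6T11, order 48), (S_3 x S_3) : C_2 (6T13, order 72), PGL(2,5) (6T14, order 120), S_6 (6T16, order 720). By Dedekind's theorem, for a prime p not dividing disc(f) the degrees of the irreducible factors of f mod p form the cycle type of an element of G. Factoring f modulo the 4 such primes p <= 7, each new pattern first appears at: mod 2: f = (x^6 + x^3 + 1), pattern 6; mod 3: f = (x + 1)(x^2 + 2x + 2)(x^3 + 2x + 1), pattern 3+2+1; mod 5: f = (x^3 + x + 4)(x^3 + 2x^2 + 4x + 2), pattern 3+3; mod 7: f = (x + 4)(x^5 + x^4 + 6x^2 + 6x + 1), pattern 5+1. No other pattern occurs in this range, so the set of observed cycle types is {6, 3+2+1, 3+3, 5+1}. Among the candidates above, the only group containing elements of all these cycle types is S_6 (6T16); every other candidate lacks at least one of them. Hence G = S_6 (6T16), of order 720. The Galois group S_6 (6T16) has order 720, so the splitting field has degree 720 over Q.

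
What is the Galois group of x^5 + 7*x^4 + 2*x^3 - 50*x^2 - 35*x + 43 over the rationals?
The polynomial f is an irreducible quintic over Q, so G = Gal(f/Q) is a transitive subgroup of S_5: one of C_5 (5T1, order 5), D_5 (5T2, order 10), F_20 (5T3, order 20), A_5 (5T4, order 60) or S_5 (5T5, order 120). The discriminant of f is 15352201216 = 123904^2, a perfect square, so G is contained in A_5. The transitive groups of degree 5 contained in A_5 are: C_5 (5T1, order 5), D_5 (5T2, order 10), A_5 (5T4, order 60). By Dedekind's theorem, for a prime p not dividing disc(f) the degrees of the irreducible factors of f mod p form the cycle type of an element of G. Factoring f modulo the 14 such primes p <= 53 (skipping 2, 11, which divide the discriminant), each new pattern first appears at: mod 3: f = (x^5 + x^4 + 2x^3 + x^2 + x + 1), pattern 5; mod 23: f = (x + 2)(x + 4)(x + 12)(x + 16)(x + 19), pattern 1+1+1+1+1. No other pattern occurs in this range, so the set of observed cycle types is {5, 1+1+1+1+1}. The candidates containing elements of all these cycle types are C_5 (5T1) of order 5, D_5 (5T2) of order 10, A_5 (5T4) of order 60; the others are excluded. The observed types are precisely the cycle types that occur in C_5 (5T1). Each of the other remaining candidates has further cycle types, and by the Chebotarev density theorem the matching factorization patterns would occur for a proportion of primes equal to their share of the group: D_5 (5T2) additionally contains elements of type 2+2+1 (5 of its 10 elements, about 50% of primes); A_5 (5T4) additionally contains elements of type 3+1+1, 2+2+1 (35 of its 60 elements, about 58% of primes). None of the 14 primes tested shows any such pattern (for each of these groups the chance of that is below 10^-4), which rules them out. Hence G = C_5 (5T1), of order 5.

C_5 (order 5)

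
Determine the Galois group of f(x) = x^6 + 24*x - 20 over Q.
The polynomial f is an irreducible sextic over Q, so G = Gal(f/Q) is one of the 16 transitive subgroups 6T1, ..., 6T16 of S_6. The discriminant of f is 746496000000 = 864000^2, a perfect square, so G is contained in A_6. The transitive groups of degree 6 contained in A_6 are: A_4 (6T4, order 12), S_4 (6T7, order 24), (C_3 x C_3) : C_4 (6T10, order 36), PSL(2,5) (6T12, order 60), A_6 (6T15, order 360). By Dedekind's theorem, for a prime p not dividing disc(f) the degrees of the irreducible factors of f mod p form the cycle type of an element of G. Factoring f modulo the 6 such primes p <= 23 (skipping 2, 3, 5, which divide the discriminant), each new pattern first appears at: mod 7: f = (x + 3)(x^5 + 4x^4 + 2x^3 + x^2 + 4x + 5), pattern 5+1; mod 23: f = (x + 7)(x + 12)(x + 21)(x^3 + 6x^2 + 13x + 16), pattern 3+1+1+1. No other pattern occurs in this range, so the set of observed cycle types is {5+1, 3+1+1+1}. Among the candidates above, the only group containing elements of all these cycle types is A_6 (6T15) — each of A_4 (6T4), S_4 (6T7), (C_3 x C_3) : C_4 (6T10), PSL(2,5) (6T12) lacks at least one of them. Hence G = A_6 (6T15), of order 360.

6T15: A_6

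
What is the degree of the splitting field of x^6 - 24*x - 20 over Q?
360

The degree of the splitting field over Q equals the order of the Galois group, so first determine the group. The polynomial f is an irreducible sextic over Q, so G = Gal(f/Q) is one of the 16 transitive subgroups 6T1, ..., 6T16 of S_6. The discriminant of f is 746496000000 = 864000^2, a perfect square, so G is contained in A_6. The transitive groups of degree 6 contained in A_6 are: A_4 (6T4, order 12), S_4 (6T7, order 24), (C_3 x C_3) : C_4 (6T10, order 36), PSL(2,5) (6T12, order 60), A_6 (6T15, order 360). By Dedekind's theorem, for a prime p not dividing disc(f) the degrees of the irreducible factors of f mod p form the cycle type of an element of G. Factoring f modulo the 6 such primes p <= 23 (skipping 2, 3, 5, which divide the discriminant), each new pattern first appears at: mod 7: f = (x + 4)(x^5 + 3x^4 + 2x^3 + 6x^2 + 4x + 2), pattern 5+1; mod 23: f = (x + 2)(x + 11)(x + 16)(x^3 + 17x^2 + 13x + 7), pattern 3+1+1+1. No other pattern occurs in this range, so the set of observed cycle types is {5+1, 3+1+1+1}. Among the candidates above, the only group containing elements of all these cycle types is A_6 (6T15) — each of A_4 (6T4), S_4 (6T7), (C_3 x C_3) : C_4 (6T10), PSL(2,5) (6T12) lacks at least one of them. Hence G = A_6 (6T15), of order 360. The Galois group A_6 (6T15) has order 360, so the splitting field has degree 360 over Q.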